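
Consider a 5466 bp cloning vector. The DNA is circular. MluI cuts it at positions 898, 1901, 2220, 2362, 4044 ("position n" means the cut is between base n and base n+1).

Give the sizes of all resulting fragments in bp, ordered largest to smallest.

Circular molecule, 5 cuts → 5 fragments:
  1901 − 898 = 1003 bp
  2220 − 1901 = 319 bp
  2362 − 2220 = 142 bp
  4044 − 2362 = 1682 bp
  wrap: 5466 − 4044 + 898 = 2320 bp
Sorted largest to smallest: 2320, 1682, 1003, 319, 142 bp.

2320, 1682, 1003, 319, 142 bp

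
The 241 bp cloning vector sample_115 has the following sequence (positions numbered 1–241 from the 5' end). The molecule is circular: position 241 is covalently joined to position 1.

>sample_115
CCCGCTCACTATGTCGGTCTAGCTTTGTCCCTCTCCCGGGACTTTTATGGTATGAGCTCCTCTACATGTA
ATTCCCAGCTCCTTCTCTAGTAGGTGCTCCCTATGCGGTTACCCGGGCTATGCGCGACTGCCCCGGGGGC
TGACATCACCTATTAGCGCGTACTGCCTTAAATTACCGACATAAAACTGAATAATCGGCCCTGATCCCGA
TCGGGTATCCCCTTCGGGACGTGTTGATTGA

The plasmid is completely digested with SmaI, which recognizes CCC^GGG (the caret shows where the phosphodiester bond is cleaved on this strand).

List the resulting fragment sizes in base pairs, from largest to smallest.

SmaI sites (CCCGGG) start at positions 35, 112, 132.
SmaI cuts after base 3 of each site, so after positions 37, 114, 134.
Circular molecule, 3 cuts → 3 fragments:
  38–114 → 77 bp
  115–134 → 20 bp
  135–241 then 1–37 → 107 + 37 = 144 bp
Sorted largest to smallest: 144, 77, 20 bp.

144, 77, 20 bp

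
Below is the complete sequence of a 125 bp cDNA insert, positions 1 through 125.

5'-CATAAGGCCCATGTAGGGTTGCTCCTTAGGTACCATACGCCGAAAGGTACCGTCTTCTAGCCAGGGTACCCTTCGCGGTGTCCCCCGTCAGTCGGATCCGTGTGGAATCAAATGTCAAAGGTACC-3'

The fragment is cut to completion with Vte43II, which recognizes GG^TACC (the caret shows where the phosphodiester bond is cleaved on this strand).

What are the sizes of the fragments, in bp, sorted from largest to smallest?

Vte43II sites (GGTACC) start at positions 29, 46, 65, 120.
Vte43II cuts after base 2 of each site, so after positions 30, 47, 66, 121.
Linear molecule, 4 cuts → 5 fragments:
  1–30 → 30 bp
  31–47 → 17 bp
  48–66 → 19 bp
  67–121 → 55 bp
  122–125 → 4 bp
Sorted largest to smallest: 55, 30, 19, 17, 4 bp.

55, 30, 19, 17, 4 bp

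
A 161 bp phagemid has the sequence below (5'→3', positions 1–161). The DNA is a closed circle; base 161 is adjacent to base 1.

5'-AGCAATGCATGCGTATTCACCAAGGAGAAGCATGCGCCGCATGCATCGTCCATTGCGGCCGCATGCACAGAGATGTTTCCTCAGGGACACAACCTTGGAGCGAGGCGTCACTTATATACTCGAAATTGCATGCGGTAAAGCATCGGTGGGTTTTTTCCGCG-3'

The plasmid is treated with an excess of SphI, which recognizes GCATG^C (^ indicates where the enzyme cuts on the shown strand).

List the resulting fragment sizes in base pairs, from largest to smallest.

67, 40, 23, 22, 9 bp

SphI sites (GCATGC) start at positions 7, 30, 39, 61, 128.
SphI cuts after base 5 of each site (before the last base), so after positions 11, 34, 43, 65, 132.
Circular molecule, 5 cuts → 5 fragments:
  12–34 → 23 bp
  35–43 → 9 bp
  44–65 → 22 bp
  66–132 → 67 bp
  133–161 then 1–11 → 29 + 11 = 40 bp
Sorted largest to smallest: 67, 40, 23, 22, 9 bp.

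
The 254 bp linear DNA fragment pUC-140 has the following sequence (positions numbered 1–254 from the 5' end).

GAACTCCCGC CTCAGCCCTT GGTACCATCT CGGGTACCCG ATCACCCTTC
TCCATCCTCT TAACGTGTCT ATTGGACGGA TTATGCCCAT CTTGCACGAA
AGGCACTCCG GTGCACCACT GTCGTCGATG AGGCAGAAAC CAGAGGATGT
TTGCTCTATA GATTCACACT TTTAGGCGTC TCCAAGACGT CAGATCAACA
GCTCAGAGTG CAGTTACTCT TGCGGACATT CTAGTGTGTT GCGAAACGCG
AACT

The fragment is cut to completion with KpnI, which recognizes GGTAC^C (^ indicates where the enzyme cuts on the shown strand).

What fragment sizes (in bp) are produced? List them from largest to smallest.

217, 25, 12 bp

KpnI sites (GGTACC) start at positions 21, 33.
KpnI cuts after base 5 of each site (before the last base), so after positions 25, 37.
Linear molecule, 2 cuts → 3 fragments:
  1–25 → 25 bp
  26–37 → 12 bp
  38–254 → 217 bp
Sorted largest to smallest: 217, 25, 12 bp.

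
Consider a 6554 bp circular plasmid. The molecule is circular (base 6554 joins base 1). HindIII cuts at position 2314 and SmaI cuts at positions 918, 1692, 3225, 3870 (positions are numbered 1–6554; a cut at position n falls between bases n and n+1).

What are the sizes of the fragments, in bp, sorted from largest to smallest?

3602, 911, 774, 645, 622 bp

Combined cut positions (sorted): 918, 1692, 2314, 3225, 3870.
Circular molecule, 5 cuts → 5 fragments:
  1692 − 918 = 774 bp
  2314 − 1692 = 622 bp
  3225 − 2314 = 911 bp
  3870 − 3225 = 645 bp
  wrap: 6554 − 3870 + 918 = 3602 bp
Sorted largest to smallest: 3602, 911, 774, 645, 622 bp.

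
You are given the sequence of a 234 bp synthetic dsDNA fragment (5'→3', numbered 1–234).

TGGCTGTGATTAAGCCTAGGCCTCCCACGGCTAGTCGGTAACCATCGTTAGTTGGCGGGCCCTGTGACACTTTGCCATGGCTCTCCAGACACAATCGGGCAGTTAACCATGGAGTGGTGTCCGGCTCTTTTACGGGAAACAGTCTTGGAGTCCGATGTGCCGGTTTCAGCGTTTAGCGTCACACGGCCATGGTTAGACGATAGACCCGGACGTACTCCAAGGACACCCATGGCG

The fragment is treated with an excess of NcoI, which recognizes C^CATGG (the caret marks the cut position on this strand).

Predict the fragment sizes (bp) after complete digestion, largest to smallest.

NcoI sites (CCATGG) start at positions 75, 107, 187, 227.
NcoI cuts after the first base of each site, so after positions 75, 107, 187, 227.
Linear molecule, 4 cuts → 5 fragments:
  1–75 → 75 bp
  76–107 → 32 bp
  108–187 → 80 bp
  188–227 → 40 bp
  228–234 → 7 bp
Sorted largest to smallest: 80, 75, 40, 32, 7 bp.

80, 75, 40, 32, 7 bp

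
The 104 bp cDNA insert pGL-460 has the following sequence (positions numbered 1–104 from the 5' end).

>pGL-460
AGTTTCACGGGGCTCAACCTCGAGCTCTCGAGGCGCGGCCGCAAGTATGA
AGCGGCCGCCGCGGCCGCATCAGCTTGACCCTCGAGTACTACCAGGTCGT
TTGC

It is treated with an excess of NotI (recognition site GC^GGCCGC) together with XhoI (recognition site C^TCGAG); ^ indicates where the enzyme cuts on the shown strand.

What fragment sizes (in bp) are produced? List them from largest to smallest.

23, 19, 19, 17, 9, 9, 8 bp

NotI sites (GCGGCCGC) start at positions 35, 52, 61.
NotI cuts after base 2 of each site, so after positions 36, 53, 62.
XhoI sites (CTCGAG) start at positions 19, 27, 81.
XhoI cuts after the first base of each site, so after positions 19, 27, 81.
Combined cut positions: 19, 27, 36, 53, 62, 81.
Linear molecule, 6 cuts → 7 fragments:
  1–19 → 19 bp
  20–27 → 8 bp
  28–36 → 9 bp
  37–53 → 17 bp
  54–62 → 9 bp
  63–81 → 19 bp
  82–104 → 23 bp
Sorted largest to smallest: 23, 19, 19, 17, 9, 9, 8 bp.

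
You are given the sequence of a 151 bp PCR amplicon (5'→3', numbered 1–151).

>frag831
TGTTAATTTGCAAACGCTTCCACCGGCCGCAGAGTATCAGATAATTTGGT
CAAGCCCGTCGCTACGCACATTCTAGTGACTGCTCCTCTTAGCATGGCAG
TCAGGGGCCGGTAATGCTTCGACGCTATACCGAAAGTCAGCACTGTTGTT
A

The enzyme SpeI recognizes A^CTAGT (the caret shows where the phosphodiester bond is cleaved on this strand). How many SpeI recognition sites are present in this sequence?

0

No occurrence of ACTAGT is present in the sequence.
SpeI does not cut: 0 sites.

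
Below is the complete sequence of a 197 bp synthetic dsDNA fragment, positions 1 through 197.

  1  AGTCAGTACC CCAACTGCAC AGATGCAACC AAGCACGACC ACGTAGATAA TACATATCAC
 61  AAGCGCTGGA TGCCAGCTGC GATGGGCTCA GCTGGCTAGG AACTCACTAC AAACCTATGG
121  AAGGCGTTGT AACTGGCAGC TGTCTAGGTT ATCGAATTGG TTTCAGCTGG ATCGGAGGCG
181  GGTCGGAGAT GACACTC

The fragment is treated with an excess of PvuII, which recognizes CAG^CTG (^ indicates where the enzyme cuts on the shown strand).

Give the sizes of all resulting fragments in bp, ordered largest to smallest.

76, 48, 31, 27, 15 bp

PvuII sites (CAGCTG) start at positions 74, 89, 137, 164.
PvuII cuts after base 3 of each site, so after positions 76, 91, 139, 166.
Linear molecule, 4 cuts → 5 fragments:
  1–76 → 76 bp
  77–91 → 15 bp
  92–139 → 48 bp
  140–166 → 27 bp
  167–197 → 31 bp
Sorted largest to smallest: 76, 48, 31, 27, 15 bp.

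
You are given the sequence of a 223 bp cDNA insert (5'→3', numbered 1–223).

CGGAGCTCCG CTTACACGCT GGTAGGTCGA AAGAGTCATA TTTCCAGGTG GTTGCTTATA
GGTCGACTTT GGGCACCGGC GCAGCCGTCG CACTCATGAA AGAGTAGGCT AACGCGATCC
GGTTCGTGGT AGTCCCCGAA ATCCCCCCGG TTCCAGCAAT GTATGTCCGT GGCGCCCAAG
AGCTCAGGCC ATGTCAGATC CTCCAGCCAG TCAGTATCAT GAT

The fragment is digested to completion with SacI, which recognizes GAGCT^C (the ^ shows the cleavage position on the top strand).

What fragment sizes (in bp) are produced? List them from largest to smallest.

SacI sites (GAGCTC) start at positions 3, 180.
SacI cuts after base 5 of each site (before the last base), so after positions 7, 184.
Linear molecule, 2 cuts → 3 fragments:
  1–7 → 7 bp
  8–184 → 177 bp
  185–223 → 39 bp
Sorted largest to smallest: 177, 39, 7 bp.

177, 39, 7 bp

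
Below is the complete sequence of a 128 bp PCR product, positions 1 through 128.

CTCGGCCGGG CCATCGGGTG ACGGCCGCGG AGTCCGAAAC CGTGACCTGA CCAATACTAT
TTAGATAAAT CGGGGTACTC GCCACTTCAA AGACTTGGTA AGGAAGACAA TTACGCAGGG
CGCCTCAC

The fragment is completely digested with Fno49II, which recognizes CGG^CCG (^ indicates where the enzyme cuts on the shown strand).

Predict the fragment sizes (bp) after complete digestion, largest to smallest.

Fno49II sites (CGGCCG) start at positions 3, 22.
Fno49II cuts after base 3 of each site, so after positions 5, 24.
Linear molecule, 2 cuts → 3 fragments:
  1–5 → 5 bp
  6–24 → 19 bp
  25–128 → 104 bp
Sorted largest to smallest: 104, 19, 5 bp.

104, 19, 5 bp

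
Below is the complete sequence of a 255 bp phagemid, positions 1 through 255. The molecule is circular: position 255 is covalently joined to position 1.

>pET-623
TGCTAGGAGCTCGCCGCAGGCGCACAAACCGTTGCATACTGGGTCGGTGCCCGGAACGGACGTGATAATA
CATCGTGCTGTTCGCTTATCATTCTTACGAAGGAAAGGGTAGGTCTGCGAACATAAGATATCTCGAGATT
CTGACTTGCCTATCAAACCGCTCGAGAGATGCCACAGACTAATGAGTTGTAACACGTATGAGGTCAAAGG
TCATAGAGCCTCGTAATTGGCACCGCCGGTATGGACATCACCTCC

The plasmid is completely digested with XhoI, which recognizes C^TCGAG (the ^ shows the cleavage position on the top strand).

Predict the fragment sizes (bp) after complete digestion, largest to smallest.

226, 29 bp

XhoI sites (CTCGAG) start at positions 132, 161.
XhoI cuts after the first base of each site, so after positions 132, 161.
Circular molecule, 2 cuts → 2 fragments:
  133–161 → 29 bp
  162–255 then 1–132 → 94 + 132 = 226 bp
Sorted largest to smallest: 226, 29 bp.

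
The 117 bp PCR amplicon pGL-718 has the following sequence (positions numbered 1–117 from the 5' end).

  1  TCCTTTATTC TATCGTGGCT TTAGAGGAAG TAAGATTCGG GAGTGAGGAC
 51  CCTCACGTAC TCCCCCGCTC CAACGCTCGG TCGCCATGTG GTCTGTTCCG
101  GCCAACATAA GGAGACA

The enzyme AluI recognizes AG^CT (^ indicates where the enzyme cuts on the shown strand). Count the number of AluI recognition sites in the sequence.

0

No occurrence of AGCT is present in the sequence.
AluI does not cut: 0 sites.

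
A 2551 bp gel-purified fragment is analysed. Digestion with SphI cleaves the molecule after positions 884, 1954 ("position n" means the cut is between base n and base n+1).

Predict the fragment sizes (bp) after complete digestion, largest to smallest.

1070, 884, 597 bp

Linear molecule, 2 cuts → 3 fragments:
  884 − 0 = 884 bp
  1954 − 884 = 1070 bp
  2551 − 1954 = 597 bp
Sorted largest to smallest: 1070, 884, 597 bp.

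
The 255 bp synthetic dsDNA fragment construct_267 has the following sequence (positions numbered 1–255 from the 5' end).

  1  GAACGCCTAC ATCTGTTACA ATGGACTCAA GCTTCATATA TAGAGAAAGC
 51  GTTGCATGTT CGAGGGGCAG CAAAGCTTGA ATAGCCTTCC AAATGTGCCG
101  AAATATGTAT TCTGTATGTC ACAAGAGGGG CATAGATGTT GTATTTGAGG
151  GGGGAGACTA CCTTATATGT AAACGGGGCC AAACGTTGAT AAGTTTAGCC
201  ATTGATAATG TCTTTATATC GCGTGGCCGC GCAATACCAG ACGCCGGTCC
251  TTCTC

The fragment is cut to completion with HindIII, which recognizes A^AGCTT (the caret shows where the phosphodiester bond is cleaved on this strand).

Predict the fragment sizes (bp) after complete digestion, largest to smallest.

182, 44, 29 bp

HindIII sites (AAGCTT) start at positions 29, 73.
HindIII cuts after the first base of each site, so after positions 29, 73.
Linear molecule, 2 cuts → 3 fragments:
  1–29 → 29 bp
  30–73 → 44 bp
  74–255 → 182 bp
Sorted largest to smallest: 182, 44, 29 bp.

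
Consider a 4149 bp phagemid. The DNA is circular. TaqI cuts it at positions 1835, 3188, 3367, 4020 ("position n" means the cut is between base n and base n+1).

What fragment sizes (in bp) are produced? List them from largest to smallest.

1964, 1353, 653, 179 bp

Circular molecule, 4 cuts → 4 fragments:
  3188 − 1835 = 1353 bp
  3367 − 3188 = 179 bp
  4020 − 3367 = 653 bp
  wrap: 4149 − 4020 + 1835 = 1964 bp
Sorted largest to smallest: 1964, 1353, 653, 179 bp.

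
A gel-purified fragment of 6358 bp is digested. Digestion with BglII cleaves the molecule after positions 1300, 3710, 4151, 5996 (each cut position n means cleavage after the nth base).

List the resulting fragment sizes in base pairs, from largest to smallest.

2410, 1845, 1300, 441, 362 bp

Linear molecule, 4 cuts → 5 fragments:
  1300 − 0 = 1300 bp
  3710 − 1300 = 2410 bp
  4151 − 3710 = 441 bp
  5996 − 4151 = 1845 bp
  6358 − 5996 = 362 bp
Sorted largest to smallest: 2410, 1845, 1300, 441, 362 bp.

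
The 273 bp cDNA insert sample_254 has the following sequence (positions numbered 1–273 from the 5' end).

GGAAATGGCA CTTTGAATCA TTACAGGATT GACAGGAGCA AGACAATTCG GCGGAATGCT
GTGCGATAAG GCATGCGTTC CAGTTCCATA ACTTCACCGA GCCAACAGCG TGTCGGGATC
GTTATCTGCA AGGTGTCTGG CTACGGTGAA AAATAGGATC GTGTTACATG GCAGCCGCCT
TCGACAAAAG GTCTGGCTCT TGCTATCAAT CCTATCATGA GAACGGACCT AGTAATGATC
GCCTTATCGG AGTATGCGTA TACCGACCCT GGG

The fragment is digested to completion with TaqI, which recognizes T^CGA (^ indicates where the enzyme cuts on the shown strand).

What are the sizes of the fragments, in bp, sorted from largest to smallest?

The TaqI site (TCGA) starts at position 181.
TaqI cuts after the first base of each site, so after position 181.
Linear molecule, 1 cut → 2 fragments:
  1–181 → 181 bp
  182–273 → 92 bp
Sorted largest to smallest: 181, 92 bp.

181, 92 bp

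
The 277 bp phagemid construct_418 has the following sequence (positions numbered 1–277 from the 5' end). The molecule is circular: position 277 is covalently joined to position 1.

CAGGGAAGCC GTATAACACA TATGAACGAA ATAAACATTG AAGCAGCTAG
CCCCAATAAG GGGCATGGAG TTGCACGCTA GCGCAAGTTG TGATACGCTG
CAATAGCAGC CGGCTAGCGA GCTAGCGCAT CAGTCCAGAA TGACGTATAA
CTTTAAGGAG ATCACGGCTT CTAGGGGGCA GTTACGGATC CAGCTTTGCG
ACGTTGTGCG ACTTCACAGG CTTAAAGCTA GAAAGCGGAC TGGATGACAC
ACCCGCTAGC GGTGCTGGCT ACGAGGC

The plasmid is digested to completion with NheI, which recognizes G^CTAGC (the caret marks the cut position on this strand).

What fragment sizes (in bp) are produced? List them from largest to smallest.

134, 68, 36, 31, 8 bp

NheI sites (GCTAGC) start at positions 46, 77, 113, 121, 255.
NheI cuts after the first base of each site, so after positions 46, 77, 113, 121, 255.
Circular molecule, 5 cuts → 5 fragments:
  47–77 → 31 bp
  78–113 → 36 bp
  114–121 → 8 bp
  122–255 → 134 bp
  256–277 then 1–46 → 22 + 46 = 68 bp
Sorted largest to smallest: 134, 68, 36, 31, 8 bp.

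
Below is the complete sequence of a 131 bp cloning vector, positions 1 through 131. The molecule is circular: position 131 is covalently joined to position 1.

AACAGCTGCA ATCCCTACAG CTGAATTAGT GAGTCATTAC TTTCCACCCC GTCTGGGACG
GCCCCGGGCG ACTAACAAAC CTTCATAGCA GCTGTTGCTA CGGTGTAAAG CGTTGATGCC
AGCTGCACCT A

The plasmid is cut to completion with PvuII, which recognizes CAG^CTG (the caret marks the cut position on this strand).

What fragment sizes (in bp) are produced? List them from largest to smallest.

PvuII sites (CAGCTG) start at positions 3, 18, 89, 120.
PvuII cuts after base 3 of each site, so after positions 5, 20, 91, 122.
Circular molecule, 4 cuts → 4 fragments:
  6–20 → 15 bp
  21–91 → 71 bp
  92–122 → 31 bp
  123–131 then 1–5 → 9 + 5 = 14 bp
Sorted largest to smallest: 71, 31, 15, 14 bp.

71, 31, 15, 14 bp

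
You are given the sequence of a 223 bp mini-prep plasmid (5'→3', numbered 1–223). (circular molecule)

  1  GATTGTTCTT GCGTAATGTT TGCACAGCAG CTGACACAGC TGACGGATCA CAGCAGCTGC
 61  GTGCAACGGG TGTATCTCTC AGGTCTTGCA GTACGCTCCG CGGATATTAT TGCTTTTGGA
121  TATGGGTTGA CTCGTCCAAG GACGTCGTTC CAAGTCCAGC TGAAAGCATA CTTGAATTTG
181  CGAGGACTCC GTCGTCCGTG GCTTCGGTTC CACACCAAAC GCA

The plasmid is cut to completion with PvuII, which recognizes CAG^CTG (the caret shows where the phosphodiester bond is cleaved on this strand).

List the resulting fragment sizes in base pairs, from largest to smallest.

103, 94, 17, 9 bp

PvuII sites (CAGCTG) start at positions 28, 37, 54, 157.
PvuII cuts after base 3 of each site, so after positions 30, 39, 56, 159.
Circular molecule, 4 cuts → 4 fragments:
  31–39 → 9 bp
  40–56 → 17 bp
  57–159 → 103 bp
  160–223 then 1–30 → 64 + 30 = 94 bp
Sorted largest to smallest: 103, 94, 17, 9 bp.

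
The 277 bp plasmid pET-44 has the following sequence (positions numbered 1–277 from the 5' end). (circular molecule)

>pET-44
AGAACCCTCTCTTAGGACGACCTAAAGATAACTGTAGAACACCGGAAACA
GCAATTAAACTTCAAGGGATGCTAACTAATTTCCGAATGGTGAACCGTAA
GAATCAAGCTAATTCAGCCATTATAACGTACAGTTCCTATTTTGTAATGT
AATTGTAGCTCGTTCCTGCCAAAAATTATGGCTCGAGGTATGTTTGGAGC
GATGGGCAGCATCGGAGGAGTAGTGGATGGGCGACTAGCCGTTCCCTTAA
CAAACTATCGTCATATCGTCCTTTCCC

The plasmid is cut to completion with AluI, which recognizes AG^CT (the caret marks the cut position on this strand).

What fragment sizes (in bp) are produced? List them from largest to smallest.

AluI sites (AGCT) start at positions 107, 157.
AluI cuts after base 2 of each site, so after positions 108, 158.
Circular molecule, 2 cuts → 2 fragments:
  109–158 → 50 bp
  159–277 then 1–108 → 119 + 108 = 227 bp
Sorted largest to smallest: 227, 50 bp.

227, 50 bp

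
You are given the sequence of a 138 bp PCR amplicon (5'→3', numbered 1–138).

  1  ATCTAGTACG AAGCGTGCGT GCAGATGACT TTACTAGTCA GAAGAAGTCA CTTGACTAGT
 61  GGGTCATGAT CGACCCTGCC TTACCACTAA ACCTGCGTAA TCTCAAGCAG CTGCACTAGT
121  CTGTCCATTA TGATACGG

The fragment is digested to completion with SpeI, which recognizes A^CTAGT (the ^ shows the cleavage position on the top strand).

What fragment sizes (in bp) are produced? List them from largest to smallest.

SpeI sites (ACTAGT) start at positions 33, 55, 115.
SpeI cuts after the first base of each site, so after positions 33, 55, 115.
Linear molecule, 3 cuts → 4 fragments:
  1–33 → 33 bp
  34–55 → 22 bp
  56–115 → 60 bp
  116–138 → 23 bp
Sorted largest to smallest: 60, 33, 23, 22 bp.

60, 33, 23, 22 bp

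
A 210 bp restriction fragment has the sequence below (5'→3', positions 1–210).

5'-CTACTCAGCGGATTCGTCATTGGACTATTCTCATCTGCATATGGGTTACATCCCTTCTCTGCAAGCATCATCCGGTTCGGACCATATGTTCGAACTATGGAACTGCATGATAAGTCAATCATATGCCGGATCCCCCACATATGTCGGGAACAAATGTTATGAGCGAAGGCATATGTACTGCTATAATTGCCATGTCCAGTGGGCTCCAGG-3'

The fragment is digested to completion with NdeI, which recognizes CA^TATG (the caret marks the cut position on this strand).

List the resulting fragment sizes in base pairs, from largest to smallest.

45, 39, 39, 37, 32, 18 bp

NdeI sites (CATATG) start at positions 38, 83, 120, 138, 170.
NdeI cuts after base 2 of each site, so after positions 39, 84, 121, 139, 171.
Linear molecule, 5 cuts → 6 fragments:
  1–39 → 39 bp
  40–84 → 45 bp
  85–121 → 37 bp
  122–139 → 18 bp
  140–171 → 32 bp
  172–210 → 39 bp
Sorted largest to smallest: 45, 39, 39, 37, 32, 18 bp.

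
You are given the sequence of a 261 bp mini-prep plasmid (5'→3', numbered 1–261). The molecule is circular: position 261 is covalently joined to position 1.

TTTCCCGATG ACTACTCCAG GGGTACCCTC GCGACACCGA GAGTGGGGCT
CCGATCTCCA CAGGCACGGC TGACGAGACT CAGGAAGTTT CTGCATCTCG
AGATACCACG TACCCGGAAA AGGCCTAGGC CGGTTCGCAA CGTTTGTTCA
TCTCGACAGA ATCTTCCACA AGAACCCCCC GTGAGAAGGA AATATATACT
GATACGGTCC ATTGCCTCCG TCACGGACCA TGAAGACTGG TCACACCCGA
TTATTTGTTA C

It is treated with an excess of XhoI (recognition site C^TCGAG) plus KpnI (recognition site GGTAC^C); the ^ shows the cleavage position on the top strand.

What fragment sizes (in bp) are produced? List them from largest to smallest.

The XhoI site (CTCGAG) starts at position 97.
XhoI cuts after the first base of each site, so after position 97.
The KpnI site (GGTACC) starts at position 22.
KpnI cuts after base 5 of each site (before the last base), so after position 26.
Combined cut positions: 26, 97.
Circular molecule, 2 cuts → 2 fragments:
  27–97 → 71 bp
  98–261 then 1–26 → 164 + 26 = 190 bp
Sorted largest to smallest: 190, 71 bp.

190, 71 bp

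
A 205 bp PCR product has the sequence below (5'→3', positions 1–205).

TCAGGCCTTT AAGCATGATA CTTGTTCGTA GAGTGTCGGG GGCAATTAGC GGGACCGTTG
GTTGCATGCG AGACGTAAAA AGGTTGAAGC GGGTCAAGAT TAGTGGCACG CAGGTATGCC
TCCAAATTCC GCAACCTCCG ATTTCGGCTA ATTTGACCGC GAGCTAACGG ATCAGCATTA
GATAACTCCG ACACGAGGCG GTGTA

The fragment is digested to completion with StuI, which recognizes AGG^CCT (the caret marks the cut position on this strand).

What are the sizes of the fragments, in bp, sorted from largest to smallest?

The StuI site (AGGCCT) starts at position 3.
StuI cuts after base 3 of each site, so after position 5.
Linear molecule, 1 cut → 2 fragments:
  1–5 → 5 bp
  6–205 → 200 bp
Sorted largest to smallest: 200, 5 bp.

200, 5 bp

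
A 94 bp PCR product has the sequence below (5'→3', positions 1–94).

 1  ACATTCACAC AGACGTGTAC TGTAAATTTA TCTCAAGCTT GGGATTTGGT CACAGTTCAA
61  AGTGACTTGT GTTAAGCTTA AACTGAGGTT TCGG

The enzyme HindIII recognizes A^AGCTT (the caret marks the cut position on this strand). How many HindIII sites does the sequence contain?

AAGCTT occurs starting at positions 35, 74.
HindIII cuts at 2 sites.

2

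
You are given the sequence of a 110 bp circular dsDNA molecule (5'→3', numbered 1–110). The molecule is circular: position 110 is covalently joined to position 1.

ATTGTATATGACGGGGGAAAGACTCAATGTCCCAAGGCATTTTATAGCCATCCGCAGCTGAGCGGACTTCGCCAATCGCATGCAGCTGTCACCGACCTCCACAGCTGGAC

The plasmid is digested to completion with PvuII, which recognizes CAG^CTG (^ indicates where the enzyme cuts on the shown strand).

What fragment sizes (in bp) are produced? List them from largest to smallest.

PvuII sites (CAGCTG) start at positions 55, 83, 102.
PvuII cuts after base 3 of each site, so after positions 57, 85, 104.
Circular molecule, 3 cuts → 3 fragments:
  58–85 → 28 bp
  86–104 → 19 bp
  105–110 then 1–57 → 6 + 57 = 63 bp
Sorted largest to smallest: 63, 28, 19 bp.

63, 28, 19 bp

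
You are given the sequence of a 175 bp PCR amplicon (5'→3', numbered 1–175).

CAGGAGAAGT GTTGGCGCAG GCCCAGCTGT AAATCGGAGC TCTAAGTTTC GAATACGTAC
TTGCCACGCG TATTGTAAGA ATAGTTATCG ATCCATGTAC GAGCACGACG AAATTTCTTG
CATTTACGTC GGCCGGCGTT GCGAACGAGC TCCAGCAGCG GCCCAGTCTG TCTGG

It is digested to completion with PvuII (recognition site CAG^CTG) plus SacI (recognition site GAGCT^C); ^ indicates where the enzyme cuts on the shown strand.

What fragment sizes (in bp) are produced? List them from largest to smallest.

The PvuII site (CAGCTG) starts at position 24.
PvuII cuts after base 3 of each site, so after position 26.
SacI sites (GAGCTC) start at positions 37, 147.
SacI cuts after base 5 of each site (before the last base), so after positions 41, 151.
Combined cut positions: 26, 41, 151.
Linear molecule, 3 cuts → 4 fragments:
  1–26 → 26 bp
  27–41 → 15 bp
  42–151 → 110 bp
  152–175 → 24 bp
Sorted largest to smallest: 110, 26, 24, 15 bp.

110, 26, 24, 15 bp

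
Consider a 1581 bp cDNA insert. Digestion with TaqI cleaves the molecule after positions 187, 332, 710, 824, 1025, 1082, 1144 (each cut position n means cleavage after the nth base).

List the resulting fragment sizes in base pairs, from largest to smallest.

Linear molecule, 7 cuts → 8 fragments:
  187 − 0 = 187 bp
  332 − 187 = 145 bp
  710 − 332 = 378 bp
  824 − 710 = 114 bp
  1025 − 824 = 201 bp
  1082 − 1025 = 57 bp
  1144 − 1082 = 62 bp
  1581 − 1144 = 437 bp
Sorted largest to smallest: 437, 378, 201, 187, 145, 114, 62, 57 bp.

437, 378, 201, 187, 145, 114, 62, 57 bp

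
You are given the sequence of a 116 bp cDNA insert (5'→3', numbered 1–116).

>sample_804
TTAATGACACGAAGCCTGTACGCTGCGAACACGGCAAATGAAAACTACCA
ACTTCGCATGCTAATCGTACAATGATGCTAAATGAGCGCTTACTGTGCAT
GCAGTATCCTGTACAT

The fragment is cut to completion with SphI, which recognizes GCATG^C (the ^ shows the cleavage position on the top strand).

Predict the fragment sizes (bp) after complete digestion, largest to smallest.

SphI sites (GCATGC) start at positions 56, 97.
SphI cuts after base 5 of each site (before the last base), so after positions 60, 101.
Linear molecule, 2 cuts → 3 fragments:
  1–60 → 60 bp
  61–101 → 41 bp
  102–116 → 15 bp
Sorted largest to smallest: 60, 41, 15 bp.

60, 41, 15 bp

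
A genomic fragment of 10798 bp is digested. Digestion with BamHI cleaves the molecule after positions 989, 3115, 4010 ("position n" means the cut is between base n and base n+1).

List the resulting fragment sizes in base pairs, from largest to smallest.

Linear molecule, 3 cuts → 4 fragments:
  989 − 0 = 989 bp
  3115 − 989 = 2126 bp
  4010 − 3115 = 895 bp
  10798 − 4010 = 6788 bp
Sorted largest to smallest: 6788, 2126, 989, 895 bp.

6788, 2126, 989, 895 bp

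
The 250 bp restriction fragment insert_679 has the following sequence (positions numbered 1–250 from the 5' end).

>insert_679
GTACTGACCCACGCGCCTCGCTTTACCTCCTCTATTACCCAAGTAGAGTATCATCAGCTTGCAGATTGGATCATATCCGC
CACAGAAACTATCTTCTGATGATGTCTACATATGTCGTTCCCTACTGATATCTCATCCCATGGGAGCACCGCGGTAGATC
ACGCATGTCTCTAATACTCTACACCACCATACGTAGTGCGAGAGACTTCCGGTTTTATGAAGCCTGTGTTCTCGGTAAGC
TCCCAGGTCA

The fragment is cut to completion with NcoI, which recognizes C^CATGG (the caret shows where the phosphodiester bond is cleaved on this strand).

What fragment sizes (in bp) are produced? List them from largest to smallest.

138, 112 bp

The NcoI site (CCATGG) starts at position 138.
NcoI cuts after the first base of each site, so after position 138.
Linear molecule, 1 cut → 2 fragments:
  1–138 → 138 bp
  139–250 → 112 bp
Sorted largest to smallest: 138, 112 bp.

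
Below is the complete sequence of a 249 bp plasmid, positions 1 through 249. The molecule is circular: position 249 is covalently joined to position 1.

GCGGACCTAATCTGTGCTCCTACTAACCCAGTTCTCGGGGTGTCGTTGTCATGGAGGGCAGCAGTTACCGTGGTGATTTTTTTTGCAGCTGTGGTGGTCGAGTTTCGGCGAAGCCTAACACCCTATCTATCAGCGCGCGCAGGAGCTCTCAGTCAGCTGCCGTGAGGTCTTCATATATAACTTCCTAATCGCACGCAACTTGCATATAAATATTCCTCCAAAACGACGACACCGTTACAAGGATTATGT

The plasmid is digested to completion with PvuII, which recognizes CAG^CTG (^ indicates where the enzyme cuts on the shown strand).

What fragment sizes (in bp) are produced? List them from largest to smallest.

PvuII sites (CAGCTG) start at positions 86, 154.
PvuII cuts after base 3 of each site, so after positions 88, 156.
Circular molecule, 2 cuts → 2 fragments:
  89–156 → 68 bp
  157–249 then 1–88 → 93 + 88 = 181 bp
Sorted largest to smallest: 181, 68 bp.

181, 68 bp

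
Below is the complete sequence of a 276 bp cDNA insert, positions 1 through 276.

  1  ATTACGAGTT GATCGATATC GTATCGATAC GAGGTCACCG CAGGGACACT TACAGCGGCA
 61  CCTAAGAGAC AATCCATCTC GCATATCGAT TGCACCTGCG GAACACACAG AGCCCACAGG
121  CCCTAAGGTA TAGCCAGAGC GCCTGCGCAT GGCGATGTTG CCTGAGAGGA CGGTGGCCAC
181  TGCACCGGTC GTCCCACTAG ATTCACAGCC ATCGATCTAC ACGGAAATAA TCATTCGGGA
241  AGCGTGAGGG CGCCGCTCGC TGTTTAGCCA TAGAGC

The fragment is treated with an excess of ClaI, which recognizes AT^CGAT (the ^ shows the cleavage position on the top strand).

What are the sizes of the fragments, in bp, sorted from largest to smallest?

126, 64, 62, 13, 11 bp

ClaI sites (ATCGAT) start at positions 12, 23, 85, 211.
ClaI cuts after base 2 of each site, so after positions 13, 24, 86, 212.
Linear molecule, 4 cuts → 5 fragments:
  1–13 → 13 bp
  14–24 → 11 bp
  25–86 → 62 bp
  87–212 → 126 bp
  213–276 → 64 bp
Sorted largest to smallest: 126, 64, 62, 13, 11 bp.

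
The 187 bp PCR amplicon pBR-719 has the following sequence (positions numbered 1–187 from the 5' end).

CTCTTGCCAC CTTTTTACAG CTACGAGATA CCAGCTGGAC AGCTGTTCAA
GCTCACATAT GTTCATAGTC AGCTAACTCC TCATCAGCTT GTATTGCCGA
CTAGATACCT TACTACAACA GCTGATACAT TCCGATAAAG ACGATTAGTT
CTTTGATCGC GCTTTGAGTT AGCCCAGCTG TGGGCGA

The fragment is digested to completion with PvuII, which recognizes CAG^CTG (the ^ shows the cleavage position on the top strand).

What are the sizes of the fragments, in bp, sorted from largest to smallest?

PvuII sites (CAGCTG) start at positions 32, 40, 119, 175.
PvuII cuts after base 3 of each site, so after positions 34, 42, 121, 177.
Linear molecule, 4 cuts → 5 fragments:
  1–34 → 34 bp
  35–42 → 8 bp
  43–121 → 79 bp
  122–177 → 56 bp
  178–187 → 10 bp
Sorted largest to smallest: 79, 56, 34, 10, 8 bp.

79, 56, 34, 10, 8 bp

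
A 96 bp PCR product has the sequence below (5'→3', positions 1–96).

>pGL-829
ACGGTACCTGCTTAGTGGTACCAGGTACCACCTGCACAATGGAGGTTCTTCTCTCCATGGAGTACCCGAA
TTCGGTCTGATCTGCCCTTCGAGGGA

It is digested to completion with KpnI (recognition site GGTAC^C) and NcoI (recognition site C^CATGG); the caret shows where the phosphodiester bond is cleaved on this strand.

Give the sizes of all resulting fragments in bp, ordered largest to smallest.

41, 27, 14, 7, 7 bp

KpnI sites (GGTACC) start at positions 3, 17, 24.
KpnI cuts after base 5 of each site (before the last base), so after positions 7, 21, 28.
The NcoI site (CCATGG) starts at position 55.
NcoI cuts after the first base of each site, so after position 55.
Combined cut positions: 7, 21, 28, 55.
Linear molecule, 4 cuts → 5 fragments:
  1–7 → 7 bp
  8–21 → 14 bp
  22–28 → 7 bp
  29–55 → 27 bp
  56–96 → 41 bp
Sorted largest to smallest: 41, 27, 14, 7, 7 bp.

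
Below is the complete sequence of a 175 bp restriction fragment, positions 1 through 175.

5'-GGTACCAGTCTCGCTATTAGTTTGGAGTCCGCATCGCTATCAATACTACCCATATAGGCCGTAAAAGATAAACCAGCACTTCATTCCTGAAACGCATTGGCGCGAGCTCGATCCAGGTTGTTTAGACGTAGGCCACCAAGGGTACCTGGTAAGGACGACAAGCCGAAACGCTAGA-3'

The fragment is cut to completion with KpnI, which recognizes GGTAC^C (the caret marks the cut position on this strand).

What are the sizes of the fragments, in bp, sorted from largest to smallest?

140, 30, 5 bp

KpnI sites (GGTACC) start at positions 1, 141.
KpnI cuts after base 5 of each site (before the last base), so after positions 5, 145.
Linear molecule, 2 cuts → 3 fragments:
  1–5 → 5 bp
  6–145 → 140 bp
  146–175 → 30 bp
Sorted largest to smallest: 140, 30, 5 bp.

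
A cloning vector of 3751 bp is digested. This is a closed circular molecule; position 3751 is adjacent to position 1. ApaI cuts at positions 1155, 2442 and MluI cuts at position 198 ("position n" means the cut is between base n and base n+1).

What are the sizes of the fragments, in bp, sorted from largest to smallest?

1507, 1287, 957 bp

Combined cut positions (sorted): 198, 1155, 2442.
Circular molecule, 3 cuts → 3 fragments:
  1155 − 198 = 957 bp
  2442 − 1155 = 1287 bp
  wrap: 3751 − 2442 + 198 = 1507 bp
Sorted largest to smallest: 1507, 1287, 957 bp.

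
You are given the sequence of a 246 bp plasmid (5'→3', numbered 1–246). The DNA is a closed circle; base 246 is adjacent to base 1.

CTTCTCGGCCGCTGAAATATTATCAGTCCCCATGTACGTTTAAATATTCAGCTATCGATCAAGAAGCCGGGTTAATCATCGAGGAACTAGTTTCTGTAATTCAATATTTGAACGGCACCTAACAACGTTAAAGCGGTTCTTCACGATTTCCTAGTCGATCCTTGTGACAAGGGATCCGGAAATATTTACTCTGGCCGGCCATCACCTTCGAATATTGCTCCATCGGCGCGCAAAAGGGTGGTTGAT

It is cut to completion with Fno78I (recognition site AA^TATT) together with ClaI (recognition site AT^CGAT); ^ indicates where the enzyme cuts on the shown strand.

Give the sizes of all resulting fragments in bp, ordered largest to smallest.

78, 51, 49, 30, 27, 11 bp

Fno78I sites (AATATT) start at positions 16, 43, 103, 181, 211.
Fno78I cuts after base 2 of each site, so after positions 17, 44, 104, 182, 212.
The ClaI site (ATCGAT) starts at position 54.
ClaI cuts after base 2 of each site, so after position 55.
Combined cut positions: 17, 44, 55, 104, 182, 212.
Circular molecule, 6 cuts → 6 fragments:
  18–44 → 27 bp
  45–55 → 11 bp
  56–104 → 49 bp
  105–182 → 78 bp
  183–212 → 30 bp
  213–246 then 1–17 → 34 + 17 = 51 bp
Sorted largest to smallest: 78, 51, 49, 30, 27, 11 bp.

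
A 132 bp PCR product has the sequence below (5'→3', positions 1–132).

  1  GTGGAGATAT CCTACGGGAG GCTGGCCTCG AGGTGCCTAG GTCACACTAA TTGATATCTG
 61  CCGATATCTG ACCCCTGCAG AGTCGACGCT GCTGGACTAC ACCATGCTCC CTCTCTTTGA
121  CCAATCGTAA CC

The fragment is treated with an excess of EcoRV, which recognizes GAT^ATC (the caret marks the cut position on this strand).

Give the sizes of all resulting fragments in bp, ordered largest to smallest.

67, 47, 10, 8 bp

EcoRV sites (GATATC) start at positions 6, 53, 63.
EcoRV cuts after base 3 of each site, so after positions 8, 55, 65.
Linear molecule, 3 cuts → 4 fragments:
  1–8 → 8 bp
  9–55 → 47 bp
  56–65 → 10 bp
  66–132 → 67 bp
Sorted largest to smallest: 67, 47, 10, 8 bp.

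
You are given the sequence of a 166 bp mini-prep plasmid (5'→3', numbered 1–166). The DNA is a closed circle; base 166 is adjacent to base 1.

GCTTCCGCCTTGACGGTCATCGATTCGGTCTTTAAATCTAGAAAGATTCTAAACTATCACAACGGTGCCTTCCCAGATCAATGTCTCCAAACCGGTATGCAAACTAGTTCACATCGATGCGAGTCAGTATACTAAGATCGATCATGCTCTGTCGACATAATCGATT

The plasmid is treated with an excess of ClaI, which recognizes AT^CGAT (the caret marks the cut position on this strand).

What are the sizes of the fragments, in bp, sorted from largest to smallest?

ClaI sites (ATCGAT) start at positions 19, 113, 137, 160.
ClaI cuts after base 2 of each site, so after positions 20, 114, 138, 161.
Circular molecule, 4 cuts → 4 fragments:
  21–114 → 94 bp
  115–138 → 24 bp
  139–161 → 23 bp
  162–166 then 1–20 → 5 + 20 = 25 bp
Sorted largest to smallest: 94, 25, 24, 23 bp.

94, 25, 24, 23 bp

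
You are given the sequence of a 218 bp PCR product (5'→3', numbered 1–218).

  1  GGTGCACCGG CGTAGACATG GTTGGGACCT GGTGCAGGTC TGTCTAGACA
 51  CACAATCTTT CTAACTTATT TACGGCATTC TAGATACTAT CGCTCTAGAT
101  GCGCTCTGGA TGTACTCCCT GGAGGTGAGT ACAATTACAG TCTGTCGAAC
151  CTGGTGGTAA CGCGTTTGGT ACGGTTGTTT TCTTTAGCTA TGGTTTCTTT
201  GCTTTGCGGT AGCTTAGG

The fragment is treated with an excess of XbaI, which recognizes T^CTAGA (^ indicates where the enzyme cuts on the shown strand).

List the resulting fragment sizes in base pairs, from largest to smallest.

124, 43, 36, 15 bp

XbaI sites (TCTAGA) start at positions 43, 79, 94.
XbaI cuts after the first base of each site, so after positions 43, 79, 94.
Linear molecule, 3 cuts → 4 fragments:
  1–43 → 43 bp
  44–79 → 36 bp
  80–94 → 15 bp
  95–218 → 124 bp
Sorted largest to smallest: 124, 43, 36, 15 bp.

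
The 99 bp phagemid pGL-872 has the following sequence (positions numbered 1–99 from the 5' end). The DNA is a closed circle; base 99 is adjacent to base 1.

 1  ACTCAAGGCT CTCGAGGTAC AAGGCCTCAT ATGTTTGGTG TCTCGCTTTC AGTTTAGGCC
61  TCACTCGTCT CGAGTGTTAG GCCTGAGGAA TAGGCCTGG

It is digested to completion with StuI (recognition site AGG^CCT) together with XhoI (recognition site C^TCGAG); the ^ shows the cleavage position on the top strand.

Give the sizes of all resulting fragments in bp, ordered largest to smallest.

StuI sites (AGGCCT) start at positions 22, 56, 79, 92.
StuI cuts after base 3 of each site, so after positions 24, 58, 81, 94.
XhoI sites (CTCGAG) start at positions 11, 69.
XhoI cuts after the first base of each site, so after positions 11, 69.
Combined cut positions: 11, 24, 58, 69, 81, 94.
Circular molecule, 6 cuts → 6 fragments:
  12–24 → 13 bp
  25–58 → 34 bp
  59–69 → 11 bp
  70–81 → 12 bp
  82–94 → 13 bp
  95–99 then 1–11 → 5 + 11 = 16 bp
Sorted largest to smallest: 34, 16, 13, 13, 12, 11 bp.

34, 16, 13, 13, 12, 11 bp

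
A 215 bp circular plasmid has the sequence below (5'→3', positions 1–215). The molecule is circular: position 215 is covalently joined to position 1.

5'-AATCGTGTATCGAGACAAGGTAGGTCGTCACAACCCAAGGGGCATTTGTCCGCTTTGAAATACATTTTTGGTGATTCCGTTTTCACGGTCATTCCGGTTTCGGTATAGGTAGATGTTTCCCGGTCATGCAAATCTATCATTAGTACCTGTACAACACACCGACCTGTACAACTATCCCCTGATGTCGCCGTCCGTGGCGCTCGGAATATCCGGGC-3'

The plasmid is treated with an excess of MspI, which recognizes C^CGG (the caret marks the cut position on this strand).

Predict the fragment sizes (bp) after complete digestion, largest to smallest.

MspI sites (CCGG) start at positions 94, 120, 210.
MspI cuts after the first base of each site, so after positions 94, 120, 210.
Circular molecule, 3 cuts → 3 fragments:
  95–120 → 26 bp
  121–210 → 90 bp
  211–215 then 1–94 → 5 + 94 = 99 bp
Sorted largest to smallest: 99, 90, 26 bp.

99, 90, 26 bp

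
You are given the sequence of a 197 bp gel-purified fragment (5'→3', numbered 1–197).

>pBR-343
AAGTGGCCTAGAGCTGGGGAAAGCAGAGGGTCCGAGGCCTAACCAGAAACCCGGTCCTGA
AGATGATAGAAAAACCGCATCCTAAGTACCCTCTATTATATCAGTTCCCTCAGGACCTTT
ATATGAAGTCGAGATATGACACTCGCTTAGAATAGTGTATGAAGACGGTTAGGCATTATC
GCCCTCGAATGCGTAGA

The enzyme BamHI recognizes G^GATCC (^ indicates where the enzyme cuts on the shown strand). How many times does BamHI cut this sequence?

No occurrence of GGATCC is present in the sequence.
BamHI does not cut: 0 sites.

0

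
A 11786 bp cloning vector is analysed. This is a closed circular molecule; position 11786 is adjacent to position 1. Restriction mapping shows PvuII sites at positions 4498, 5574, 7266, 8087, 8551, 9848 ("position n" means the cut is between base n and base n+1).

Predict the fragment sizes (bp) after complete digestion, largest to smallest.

6436, 1692, 1297, 1076, 821, 464 bp

Circular molecule, 6 cuts → 6 fragments:
  5574 − 4498 = 1076 bp
  7266 − 5574 = 1692 bp
  8087 − 7266 = 821 bp
  8551 − 8087 = 464 bp
  9848 − 8551 = 1297 bp
  wrap: 11786 − 9848 + 4498 = 6436 bp
Sorted largest to smallest: 6436, 1692, 1297, 1076, 821, 464 bp.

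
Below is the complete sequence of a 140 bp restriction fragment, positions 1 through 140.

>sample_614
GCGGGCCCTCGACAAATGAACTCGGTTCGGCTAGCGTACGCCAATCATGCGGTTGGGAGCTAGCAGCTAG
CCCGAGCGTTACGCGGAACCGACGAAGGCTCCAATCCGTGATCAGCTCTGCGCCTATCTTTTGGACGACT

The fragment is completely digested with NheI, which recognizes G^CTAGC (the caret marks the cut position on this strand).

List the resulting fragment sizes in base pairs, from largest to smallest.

NheI sites (GCTAGC) start at positions 30, 59, 66.
NheI cuts after the first base of each site, so after positions 30, 59, 66.
Linear molecule, 3 cuts → 4 fragments:
  1–30 → 30 bp
  31–59 → 29 bp
  60–66 → 7 bp
  67–140 → 74 bp
Sorted largest to smallest: 74, 30, 29, 7 bp.

74, 30, 29, 7 bp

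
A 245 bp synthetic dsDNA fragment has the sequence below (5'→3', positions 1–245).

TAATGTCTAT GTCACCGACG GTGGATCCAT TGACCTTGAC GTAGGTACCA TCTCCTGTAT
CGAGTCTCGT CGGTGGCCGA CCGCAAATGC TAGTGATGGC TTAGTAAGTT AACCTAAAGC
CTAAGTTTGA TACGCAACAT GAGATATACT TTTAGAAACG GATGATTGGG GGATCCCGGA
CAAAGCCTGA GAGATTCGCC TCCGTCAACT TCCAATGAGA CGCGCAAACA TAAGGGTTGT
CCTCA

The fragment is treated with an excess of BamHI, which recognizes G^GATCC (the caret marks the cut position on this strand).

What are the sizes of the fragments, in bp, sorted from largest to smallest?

BamHI sites (GGATCC) start at positions 23, 171.
BamHI cuts after the first base of each site, so after positions 23, 171.
Linear molecule, 2 cuts → 3 fragments:
  1–23 → 23 bp
  24–171 → 148 bp
  172–245 → 74 bp
Sorted largest to smallest: 148, 74, 23 bp.

148, 74, 23 bp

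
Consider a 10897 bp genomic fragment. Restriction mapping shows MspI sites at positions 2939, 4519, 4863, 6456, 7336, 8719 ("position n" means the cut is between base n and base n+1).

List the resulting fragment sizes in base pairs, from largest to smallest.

Linear molecule, 6 cuts → 7 fragments:
  2939 − 0 = 2939 bp
  4519 − 2939 = 1580 bp
  4863 − 4519 = 344 bp
  6456 − 4863 = 1593 bp
  7336 − 6456 = 880 bp
  8719 − 7336 = 1383 bp
  10897 − 8719 = 2178 bp
Sorted largest to smallest: 2939, 2178, 1593, 1580, 1383, 880, 344 bp.

2939, 2178, 1593, 1580, 1383, 880, 344 bp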